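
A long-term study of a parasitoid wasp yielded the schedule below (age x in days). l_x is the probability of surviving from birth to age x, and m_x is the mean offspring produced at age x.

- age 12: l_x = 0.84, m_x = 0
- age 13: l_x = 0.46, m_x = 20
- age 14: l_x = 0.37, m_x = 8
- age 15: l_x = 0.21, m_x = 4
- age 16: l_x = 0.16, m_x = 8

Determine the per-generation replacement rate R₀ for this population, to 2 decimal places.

14.28

R₀ = Σ l_x m_x:
  age 12: 0.84 × 0 = 0.0000
  age 13: 0.46 × 20 = 9.2000
  age 14: 0.37 × 8 = 2.9600
  age 15: 0.21 × 4 = 0.8400
  age 16: 0.16 × 8 = 1.2800
R₀ = 0.0000 + 9.2000 + 2.9600 + 0.8400 + 1.2800 = 14.2800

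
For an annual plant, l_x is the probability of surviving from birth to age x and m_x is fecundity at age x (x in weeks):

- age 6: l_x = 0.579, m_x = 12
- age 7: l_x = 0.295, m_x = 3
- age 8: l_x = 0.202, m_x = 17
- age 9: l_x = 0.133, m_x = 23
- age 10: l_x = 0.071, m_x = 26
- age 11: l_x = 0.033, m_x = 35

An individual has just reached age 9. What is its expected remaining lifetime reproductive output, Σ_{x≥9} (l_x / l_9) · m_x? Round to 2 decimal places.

45.56

l_9 = 0.133. Conditional survival from age 9 to x is l_x / l_9.
  x=9: (0.133/0.133) × 23 = 23.0000
  x=10: (0.071/0.133) × 26 = 13.8797
  x=11: (0.033/0.133) × 35 = 8.6842
Sum = 23.0000 + 13.8797 + 8.6842 = 45.5639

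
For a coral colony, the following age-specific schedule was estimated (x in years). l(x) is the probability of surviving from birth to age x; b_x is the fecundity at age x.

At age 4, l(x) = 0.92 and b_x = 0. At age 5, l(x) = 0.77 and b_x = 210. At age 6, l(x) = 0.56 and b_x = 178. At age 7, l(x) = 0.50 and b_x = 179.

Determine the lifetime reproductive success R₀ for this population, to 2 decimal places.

350.88

R₀ = Σ l(x) b_x:
  age 4: 0.92 × 0 = 0.0000
  age 5: 0.77 × 210 = 161.7000
  age 6: 0.56 × 178 = 99.6800
  age 7: 0.50 × 179 = 89.5000
R₀ = 0.0000 + 161.7000 + 99.6800 + 89.5000 = 350.8800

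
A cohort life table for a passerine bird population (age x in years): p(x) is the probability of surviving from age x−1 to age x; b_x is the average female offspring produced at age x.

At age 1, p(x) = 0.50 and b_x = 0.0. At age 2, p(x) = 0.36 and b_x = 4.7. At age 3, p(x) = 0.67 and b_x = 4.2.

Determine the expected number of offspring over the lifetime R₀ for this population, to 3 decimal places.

Survivorship from birth: l_x = p_1·p_2·…·p_x.
  l_1 = 0.50000
  l_2 = 0.18000
  l_3 = 0.12060
R₀ = Σ l_x b_x:
  age 1: 0.50000 × 0.0 = 0.0000
  age 2: 0.18000 × 4.7 = 0.8460
  age 3: 0.12060 × 4.2 = 0.5065
R₀ = 0.0000 + 0.8460 + 0.5065 = 1.3525

1.353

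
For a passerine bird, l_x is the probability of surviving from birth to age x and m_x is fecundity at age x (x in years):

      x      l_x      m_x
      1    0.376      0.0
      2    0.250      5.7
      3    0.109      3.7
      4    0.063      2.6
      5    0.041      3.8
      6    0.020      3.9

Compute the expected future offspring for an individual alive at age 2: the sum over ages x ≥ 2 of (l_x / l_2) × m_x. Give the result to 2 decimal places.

l_2 = 0.250. Conditional survival from age 2 to x is l_x / l_2.
  x=2: (0.250/0.250) × 5.7 = 5.7000
  x=3: (0.109/0.250) × 3.7 = 1.6132
  x=4: (0.063/0.250) × 2.6 = 0.6552
  x=5: (0.041/0.250) × 3.8 = 0.6232
  x=6: (0.020/0.250) × 3.9 = 0.3120
Sum = 5.7000 + 1.6132 + 0.6552 + 0.6232 + 0.3120 = 8.9036

8.90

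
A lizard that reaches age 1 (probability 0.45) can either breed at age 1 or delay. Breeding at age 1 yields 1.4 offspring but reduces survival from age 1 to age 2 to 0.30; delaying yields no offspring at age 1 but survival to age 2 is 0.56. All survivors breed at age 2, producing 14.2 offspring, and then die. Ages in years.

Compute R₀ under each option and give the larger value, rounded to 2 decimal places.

breed at age 1: R₀ = 0.45 × (1.4 + 0.30 × 14.2) = 0.45 × 5.6600 = 2.5470
delay to age 2: R₀ = 0.45 × (0.56 × 14.2) = 0.45 × 7.9520 = 3.5784
Higher: delay to age 2 (3.5784).

3.58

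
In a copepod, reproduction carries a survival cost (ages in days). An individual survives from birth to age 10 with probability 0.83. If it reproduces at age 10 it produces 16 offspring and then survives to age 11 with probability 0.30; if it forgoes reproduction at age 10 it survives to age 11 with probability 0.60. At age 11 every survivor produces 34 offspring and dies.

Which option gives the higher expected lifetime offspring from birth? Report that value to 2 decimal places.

21.75

breed at age 10: R₀ = 0.83 × (16 + 0.30 × 34) = 0.83 × 26.2000 = 21.7460
delay to age 11: R₀ = 0.83 × (0.60 × 34) = 0.83 × 20.4000 = 16.9320
Higher: breed at age 10 (21.7460).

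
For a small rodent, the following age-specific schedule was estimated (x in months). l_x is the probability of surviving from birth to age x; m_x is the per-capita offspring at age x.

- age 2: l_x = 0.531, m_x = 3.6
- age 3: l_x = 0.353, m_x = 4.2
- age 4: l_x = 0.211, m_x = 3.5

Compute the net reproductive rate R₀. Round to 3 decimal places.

4.133

R₀ = Σ l_x m_x:
  age 2: 0.531 × 3.6 = 1.9116
  age 3: 0.353 × 4.2 = 1.4826
  age 4: 0.211 × 3.5 = 0.7385
R₀ = 1.9116 + 1.4826 + 0.7385 = 4.1327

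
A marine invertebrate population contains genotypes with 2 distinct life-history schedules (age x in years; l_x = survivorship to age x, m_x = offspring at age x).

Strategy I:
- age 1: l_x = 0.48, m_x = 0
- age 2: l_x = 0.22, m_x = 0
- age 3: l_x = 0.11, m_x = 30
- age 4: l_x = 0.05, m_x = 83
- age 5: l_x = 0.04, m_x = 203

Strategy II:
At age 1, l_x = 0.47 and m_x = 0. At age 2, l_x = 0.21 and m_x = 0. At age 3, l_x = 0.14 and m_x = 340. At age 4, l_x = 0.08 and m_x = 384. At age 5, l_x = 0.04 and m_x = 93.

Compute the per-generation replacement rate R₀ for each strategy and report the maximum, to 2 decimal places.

Strategy I: R₀ = 0.48×0 + 0.22×0 + 0.11×30 + 0.05×83 + 0.04×203 = 15.5700
Strategy II: R₀ = 0.47×0 + 0.21×0 + 0.14×340 + 0.08×384 + 0.04×93 = 82.0400
Highest R₀: strategy II with 82.0400.

82.04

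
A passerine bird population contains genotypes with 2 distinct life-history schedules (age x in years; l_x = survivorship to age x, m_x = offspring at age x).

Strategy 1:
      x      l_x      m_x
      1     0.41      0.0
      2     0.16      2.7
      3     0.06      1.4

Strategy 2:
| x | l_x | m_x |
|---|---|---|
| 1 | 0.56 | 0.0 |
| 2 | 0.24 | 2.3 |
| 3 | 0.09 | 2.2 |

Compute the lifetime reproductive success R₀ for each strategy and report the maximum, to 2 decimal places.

0.75

Strategy 1: R₀ = 0.41×0.0 + 0.16×2.7 + 0.06×1.4 = 0.5160
Strategy 2: R₀ = 0.56×0.0 + 0.24×2.3 + 0.09×2.2 = 0.7500
Highest R₀: strategy 2 with 0.7500.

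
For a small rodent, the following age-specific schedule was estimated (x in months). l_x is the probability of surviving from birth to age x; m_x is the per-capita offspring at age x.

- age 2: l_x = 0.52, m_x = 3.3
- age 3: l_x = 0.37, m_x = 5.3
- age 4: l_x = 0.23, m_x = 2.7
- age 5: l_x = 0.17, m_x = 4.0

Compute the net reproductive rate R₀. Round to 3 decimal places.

R₀ = Σ l_x m_x:
  age 2: 0.52 × 3.3 = 1.7160
  age 3: 0.37 × 5.3 = 1.9610
  age 4: 0.23 × 2.7 = 0.6210
  age 5: 0.17 × 4.0 = 0.6800
R₀ = 1.7160 + 1.9610 + 0.6210 + 0.6800 = 4.9780

4.978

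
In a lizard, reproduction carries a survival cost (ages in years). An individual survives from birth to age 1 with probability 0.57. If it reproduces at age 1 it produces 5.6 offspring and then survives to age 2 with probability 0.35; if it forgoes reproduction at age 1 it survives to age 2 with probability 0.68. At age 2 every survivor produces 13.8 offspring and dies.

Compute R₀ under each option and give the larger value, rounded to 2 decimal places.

5.95

breed at age 1: R₀ = 0.57 × (5.6 + 0.35 × 13.8) = 0.57 × 10.4300 = 5.9451
delay to age 2: R₀ = 0.57 × (0.68 × 13.8) = 0.57 × 9.3840 = 5.3489
Higher: breed at age 1 (5.9451).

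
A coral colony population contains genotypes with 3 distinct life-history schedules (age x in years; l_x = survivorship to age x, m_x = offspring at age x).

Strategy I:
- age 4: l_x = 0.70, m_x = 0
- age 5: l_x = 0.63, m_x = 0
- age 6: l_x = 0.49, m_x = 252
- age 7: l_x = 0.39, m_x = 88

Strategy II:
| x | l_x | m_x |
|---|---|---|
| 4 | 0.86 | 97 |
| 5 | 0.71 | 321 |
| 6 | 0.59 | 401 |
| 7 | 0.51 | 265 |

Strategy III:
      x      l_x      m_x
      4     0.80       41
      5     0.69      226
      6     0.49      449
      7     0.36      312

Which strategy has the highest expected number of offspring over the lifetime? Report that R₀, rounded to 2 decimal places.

Strategy I: R₀ = 0.70×0 + 0.63×0 + 0.49×252 + 0.39×88 = 157.8000
Strategy II: R₀ = 0.86×97 + 0.71×321 + 0.59×401 + 0.51×265 = 683.0700
Strategy III: R₀ = 0.80×41 + 0.69×226 + 0.49×449 + 0.36×312 = 521.0700
Highest R₀: strategy II with 683.0700.

683.07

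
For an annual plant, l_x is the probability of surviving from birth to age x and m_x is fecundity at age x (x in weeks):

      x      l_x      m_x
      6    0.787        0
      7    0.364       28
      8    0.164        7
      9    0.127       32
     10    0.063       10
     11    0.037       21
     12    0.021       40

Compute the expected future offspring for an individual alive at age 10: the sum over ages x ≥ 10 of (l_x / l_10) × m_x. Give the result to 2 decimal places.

l_10 = 0.063. Conditional survival from age 10 to x is l_x / l_10.
  x=10: (0.063/0.063) × 10 = 10.0000
  x=11: (0.037/0.063) × 21 = 12.3333
  x=12: (0.021/0.063) × 40 = 13.3333
Sum = 10.0000 + 12.3333 + 13.3333 = 35.6667

35.67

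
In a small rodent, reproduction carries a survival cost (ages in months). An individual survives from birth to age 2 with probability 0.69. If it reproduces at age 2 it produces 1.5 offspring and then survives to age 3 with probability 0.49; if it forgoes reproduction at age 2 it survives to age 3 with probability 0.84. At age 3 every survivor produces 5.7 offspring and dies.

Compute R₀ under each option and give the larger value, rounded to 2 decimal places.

3.30

breed at age 2: R₀ = 0.69 × (1.5 + 0.49 × 5.7) = 0.69 × 4.2930 = 2.9622
delay to age 3: R₀ = 0.69 × (0.84 × 5.7) = 0.69 × 4.7880 = 3.3037
Higher: delay to age 3 (3.3037).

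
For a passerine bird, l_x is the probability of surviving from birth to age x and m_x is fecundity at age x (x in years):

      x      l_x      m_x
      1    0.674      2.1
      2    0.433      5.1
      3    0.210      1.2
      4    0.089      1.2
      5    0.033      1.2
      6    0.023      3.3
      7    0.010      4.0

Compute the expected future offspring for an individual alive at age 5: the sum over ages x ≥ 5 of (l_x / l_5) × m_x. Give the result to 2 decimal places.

4.71

l_5 = 0.033. Conditional survival from age 5 to x is l_x / l_5.
  x=5: (0.033/0.033) × 1.2 = 1.2000
  x=6: (0.023/0.033) × 3.3 = 2.3000
  x=7: (0.010/0.033) × 4.0 = 1.2121
Sum = 1.2000 + 2.3000 + 1.2121 = 4.7121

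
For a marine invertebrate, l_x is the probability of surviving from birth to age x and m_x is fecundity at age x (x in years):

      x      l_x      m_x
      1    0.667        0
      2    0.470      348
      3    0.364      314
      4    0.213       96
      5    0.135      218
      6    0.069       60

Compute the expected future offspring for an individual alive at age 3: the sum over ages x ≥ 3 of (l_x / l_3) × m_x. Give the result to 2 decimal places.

462.40

l_3 = 0.364. Conditional survival from age 3 to x is l_x / l_3.
  x=3: (0.364/0.364) × 314 = 314.0000
  x=4: (0.213/0.364) × 96 = 56.1758
  x=5: (0.135/0.364) × 218 = 80.8516
  x=6: (0.069/0.364) × 60 = 11.3736
Sum = 314.0000 + 56.1758 + 80.8516 + 11.3736 = 462.4011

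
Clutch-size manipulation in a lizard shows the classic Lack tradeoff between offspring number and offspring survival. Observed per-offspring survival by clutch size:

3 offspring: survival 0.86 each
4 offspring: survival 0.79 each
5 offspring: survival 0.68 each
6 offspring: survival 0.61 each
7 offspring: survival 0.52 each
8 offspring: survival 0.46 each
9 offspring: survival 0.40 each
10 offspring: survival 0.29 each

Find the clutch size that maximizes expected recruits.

Expected recruits = c × s(c):
  c=3: 3 × 0.86 = 2.580
  c=4: 4 × 0.79 = 3.160
  c=5: 5 × 0.68 = 3.400
  c=6: 6 × 0.61 = 3.660
  c=7: 7 × 0.52 = 3.640
  c=8: 8 × 0.46 = 3.680
  c=9: 9 × 0.40 = 3.600
  c=10: 10 × 0.29 = 2.900
Maximum at c = 8 (3.680 recruits).

8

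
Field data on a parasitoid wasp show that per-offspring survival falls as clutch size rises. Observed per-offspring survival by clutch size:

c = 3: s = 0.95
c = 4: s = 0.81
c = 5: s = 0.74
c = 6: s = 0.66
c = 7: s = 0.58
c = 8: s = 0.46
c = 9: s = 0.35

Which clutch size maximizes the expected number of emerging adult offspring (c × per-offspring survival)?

Expected emerging adult offspring = c × s(c):
  c=3: 3 × 0.95 = 2.850
  c=4: 4 × 0.81 = 3.240
  c=5: 5 × 0.74 = 3.700
  c=6: 6 × 0.66 = 3.960
  c=7: 7 × 0.58 = 4.060
  c=8: 8 × 0.46 = 3.680
  c=9: 9 × 0.35 = 3.150
Maximum at c = 7 (4.060 emerging adult offspring).

7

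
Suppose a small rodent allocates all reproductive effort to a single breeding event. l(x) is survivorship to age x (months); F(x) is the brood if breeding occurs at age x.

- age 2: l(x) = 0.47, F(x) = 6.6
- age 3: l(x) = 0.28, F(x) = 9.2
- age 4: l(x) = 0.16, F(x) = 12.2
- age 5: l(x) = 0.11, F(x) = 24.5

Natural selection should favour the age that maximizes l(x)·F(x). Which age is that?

Expected offspring if breeding at age x = l(x) × F(x):
  age 2: 0.47 × 6.6 = 3.102
  age 3: 0.28 × 9.2 = 2.576
  age 4: 0.16 × 12.2 = 1.952
  age 5: 0.11 × 24.5 = 2.695
Maximum at age 2 (3.102).

2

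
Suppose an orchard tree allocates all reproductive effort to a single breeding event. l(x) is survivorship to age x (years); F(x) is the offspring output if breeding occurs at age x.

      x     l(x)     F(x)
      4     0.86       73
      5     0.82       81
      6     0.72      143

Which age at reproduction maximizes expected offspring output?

Expected offspring if breeding at age x = l(x) × F(x):
  age 4: 0.86 × 73 = 62.780
  age 5: 0.82 × 81 = 66.420
  age 6: 0.72 × 143 = 102.960
Maximum at age 6 (102.960).

6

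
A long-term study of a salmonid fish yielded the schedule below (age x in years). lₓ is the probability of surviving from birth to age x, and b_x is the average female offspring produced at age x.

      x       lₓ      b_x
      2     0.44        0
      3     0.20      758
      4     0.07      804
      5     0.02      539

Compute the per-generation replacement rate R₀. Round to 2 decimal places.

R₀ = Σ lₓ b_x:
  age 2: 0.44 × 0 = 0.0000
  age 3: 0.20 × 758 = 151.6000
  age 4: 0.07 × 804 = 56.2800
  age 5: 0.02 × 539 = 10.7800
R₀ = 0.0000 + 151.6000 + 56.2800 + 10.7800 = 218.6600

218.66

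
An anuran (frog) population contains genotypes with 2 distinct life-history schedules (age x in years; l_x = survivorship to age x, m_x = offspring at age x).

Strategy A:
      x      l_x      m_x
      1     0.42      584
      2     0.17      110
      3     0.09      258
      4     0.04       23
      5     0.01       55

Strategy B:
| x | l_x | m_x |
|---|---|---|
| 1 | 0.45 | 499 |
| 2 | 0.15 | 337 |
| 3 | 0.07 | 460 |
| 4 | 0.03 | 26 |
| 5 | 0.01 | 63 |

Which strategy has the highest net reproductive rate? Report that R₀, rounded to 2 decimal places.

Strategy A: R₀ = 0.42×584 + 0.17×110 + 0.09×258 + 0.04×23 + 0.01×55 = 288.6700
Strategy B: R₀ = 0.45×499 + 0.15×337 + 0.07×460 + 0.03×26 + 0.01×63 = 308.7100
Highest R₀: strategy B with 308.7100.

308.71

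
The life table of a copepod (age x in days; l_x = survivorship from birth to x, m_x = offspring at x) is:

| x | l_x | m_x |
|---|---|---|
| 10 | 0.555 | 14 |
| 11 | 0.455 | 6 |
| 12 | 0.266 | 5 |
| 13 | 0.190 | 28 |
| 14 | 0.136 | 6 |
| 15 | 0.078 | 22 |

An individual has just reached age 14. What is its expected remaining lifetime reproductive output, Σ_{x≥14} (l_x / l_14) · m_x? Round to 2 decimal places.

l_14 = 0.136. Conditional survival from age 14 to x is l_x / l_14.
  x=14: (0.136/0.136) × 6 = 6.0000
  x=15: (0.078/0.136) × 22 = 12.6176
Sum = 6.0000 + 12.6176 = 18.6176

18.62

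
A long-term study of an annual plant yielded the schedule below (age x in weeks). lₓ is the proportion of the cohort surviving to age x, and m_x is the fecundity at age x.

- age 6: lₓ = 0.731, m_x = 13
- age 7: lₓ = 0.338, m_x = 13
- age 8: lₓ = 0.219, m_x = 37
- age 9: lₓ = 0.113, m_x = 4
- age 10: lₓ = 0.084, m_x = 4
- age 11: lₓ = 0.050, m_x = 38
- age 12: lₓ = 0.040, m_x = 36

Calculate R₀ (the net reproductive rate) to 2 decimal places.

26.13

R₀ = Σ lₓ m_x:
  age 6: 0.731 × 13 = 9.5030
  age 7: 0.338 × 13 = 4.3940
  age 8: 0.219 × 37 = 8.1030
  age 9: 0.113 × 4 = 0.4520
  age 10: 0.084 × 4 = 0.3360
  age 11: 0.050 × 38 = 1.9000
  age 12: 0.040 × 36 = 1.4400
R₀ = 9.5030 + 4.3940 + 8.1030 + 0.4520 + 0.3360 + 1.9000 + 1.4400 = 26.1280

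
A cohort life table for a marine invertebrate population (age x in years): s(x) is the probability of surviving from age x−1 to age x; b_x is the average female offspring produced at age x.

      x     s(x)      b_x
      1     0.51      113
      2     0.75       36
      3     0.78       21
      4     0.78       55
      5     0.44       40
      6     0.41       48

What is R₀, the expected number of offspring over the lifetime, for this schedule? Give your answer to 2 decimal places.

Survivorship from birth: l_x = s_1·s_2·…·s_x.
  l_1 = 0.51000
  l_2 = 0.38250
  l_3 = 0.29835
  l_4 = 0.23271
  l_5 = 0.10239
  l_6 = 0.04198
R₀ = Σ l_x b_x:
  age 1: 0.51000 × 113 = 57.6300
  age 2: 0.38250 × 36 = 13.7700
  age 3: 0.29835 × 21 = 6.2653
  age 4: 0.23271 × 55 = 12.7990
  age 5: 0.10239 × 40 = 4.0956
  age 6: 0.04198 × 48 = 2.0150
R₀ = 57.6300 + 13.7700 + 6.2653 + 12.7990 + 4.0956 + 2.0150 = 96.5750

96.58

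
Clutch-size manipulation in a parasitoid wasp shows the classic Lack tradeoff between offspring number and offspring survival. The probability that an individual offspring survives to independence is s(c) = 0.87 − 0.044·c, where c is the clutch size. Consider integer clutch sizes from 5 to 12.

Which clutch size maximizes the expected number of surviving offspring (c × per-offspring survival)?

10

Expected surviving offspring = c × s(c):
  c=5: 5 × 0.650 = 3.250
  c=6: 6 × 0.606 = 3.636
  c=7: 7 × 0.562 = 3.934
  c=8: 8 × 0.518 = 4.144
  c=9: 9 × 0.474 = 4.266
  c=10: 10 × 0.430 = 4.300
  c=11: 11 × 0.386 = 4.246
  c=12: 12 × 0.342 = 4.104
Maximum at c = 10 (4.300 surviving offspring).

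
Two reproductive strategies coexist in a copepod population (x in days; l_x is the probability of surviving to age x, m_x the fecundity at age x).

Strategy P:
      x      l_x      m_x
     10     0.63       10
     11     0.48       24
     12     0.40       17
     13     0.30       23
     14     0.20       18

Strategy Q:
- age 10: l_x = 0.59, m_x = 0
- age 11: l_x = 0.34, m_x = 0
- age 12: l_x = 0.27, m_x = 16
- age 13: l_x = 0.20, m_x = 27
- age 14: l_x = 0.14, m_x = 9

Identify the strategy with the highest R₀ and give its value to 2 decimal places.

Strategy P: R₀ = 0.63×10 + 0.48×24 + 0.40×17 + 0.30×23 + 0.20×18 = 35.1200
Strategy Q: R₀ = 0.59×0 + 0.34×0 + 0.27×16 + 0.20×27 + 0.14×9 = 10.9800
Highest R₀: strategy P with 35.1200.

35.12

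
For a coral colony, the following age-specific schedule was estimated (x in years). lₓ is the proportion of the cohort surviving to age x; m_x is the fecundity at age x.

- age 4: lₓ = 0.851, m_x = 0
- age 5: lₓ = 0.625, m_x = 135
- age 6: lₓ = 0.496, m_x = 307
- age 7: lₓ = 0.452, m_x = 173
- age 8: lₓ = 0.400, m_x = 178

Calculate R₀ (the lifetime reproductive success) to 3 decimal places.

R₀ = Σ lₓ m_x:
  age 4: 0.851 × 0 = 0.0000
  age 5: 0.625 × 135 = 84.3750
  age 6: 0.496 × 307 = 152.2720
  age 7: 0.452 × 173 = 78.1960
  age 8: 0.400 × 178 = 71.2000
R₀ = 0.0000 + 84.3750 + 152.2720 + 78.1960 + 71.2000 = 386.0430

386.043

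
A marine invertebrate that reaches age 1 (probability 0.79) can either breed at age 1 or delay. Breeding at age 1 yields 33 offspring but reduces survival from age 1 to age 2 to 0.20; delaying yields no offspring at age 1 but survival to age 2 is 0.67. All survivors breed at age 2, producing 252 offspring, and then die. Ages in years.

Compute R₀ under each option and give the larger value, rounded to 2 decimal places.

133.38

breed at age 1: R₀ = 0.79 × (33 + 0.20 × 252) = 0.79 × 83.4000 = 65.8860
delay to age 2: R₀ = 0.79 × (0.67 × 252) = 0.79 × 168.8400 = 133.3836
Higher: delay to age 2 (133.3836).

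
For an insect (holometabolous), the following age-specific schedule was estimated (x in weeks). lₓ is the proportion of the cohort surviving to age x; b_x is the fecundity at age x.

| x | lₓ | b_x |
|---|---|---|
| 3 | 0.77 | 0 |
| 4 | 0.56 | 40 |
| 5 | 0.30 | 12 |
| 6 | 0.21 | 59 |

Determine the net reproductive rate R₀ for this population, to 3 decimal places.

R₀ = Σ lₓ b_x:
  age 3: 0.77 × 0 = 0.0000
  age 4: 0.56 × 40 = 22.4000
  age 5: 0.30 × 12 = 3.6000
  age 6: 0.21 × 59 = 12.3900
R₀ = 0.0000 + 22.4000 + 3.6000 + 12.3900 = 38.3900

38.390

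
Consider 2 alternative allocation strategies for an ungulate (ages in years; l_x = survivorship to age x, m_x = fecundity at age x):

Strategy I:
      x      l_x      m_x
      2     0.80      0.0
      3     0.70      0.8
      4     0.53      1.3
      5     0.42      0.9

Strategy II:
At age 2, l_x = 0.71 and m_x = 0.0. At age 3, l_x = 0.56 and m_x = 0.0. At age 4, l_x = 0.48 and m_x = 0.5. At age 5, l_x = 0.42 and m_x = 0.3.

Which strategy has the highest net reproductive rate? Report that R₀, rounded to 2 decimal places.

1.63

Strategy I: R₀ = 0.80×0.0 + 0.70×0.8 + 0.53×1.3 + 0.42×0.9 = 1.6270
Strategy II: R₀ = 0.71×0.0 + 0.56×0.0 + 0.48×0.5 + 0.42×0.3 = 0.3660
Highest R₀: strategy I with 1.6270.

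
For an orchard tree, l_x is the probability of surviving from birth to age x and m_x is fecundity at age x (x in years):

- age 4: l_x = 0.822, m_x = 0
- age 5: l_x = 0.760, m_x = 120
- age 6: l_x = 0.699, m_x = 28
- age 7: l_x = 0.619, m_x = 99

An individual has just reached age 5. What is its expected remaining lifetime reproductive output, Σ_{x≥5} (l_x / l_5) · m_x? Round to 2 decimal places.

l_5 = 0.760. Conditional survival from age 5 to x is l_x / l_5.
  x=5: (0.760/0.760) × 120 = 120.0000
  x=6: (0.699/0.760) × 28 = 25.7526
  x=7: (0.619/0.760) × 99 = 80.6329
Sum = 120.0000 + 25.7526 + 80.6329 = 226.3855

226.39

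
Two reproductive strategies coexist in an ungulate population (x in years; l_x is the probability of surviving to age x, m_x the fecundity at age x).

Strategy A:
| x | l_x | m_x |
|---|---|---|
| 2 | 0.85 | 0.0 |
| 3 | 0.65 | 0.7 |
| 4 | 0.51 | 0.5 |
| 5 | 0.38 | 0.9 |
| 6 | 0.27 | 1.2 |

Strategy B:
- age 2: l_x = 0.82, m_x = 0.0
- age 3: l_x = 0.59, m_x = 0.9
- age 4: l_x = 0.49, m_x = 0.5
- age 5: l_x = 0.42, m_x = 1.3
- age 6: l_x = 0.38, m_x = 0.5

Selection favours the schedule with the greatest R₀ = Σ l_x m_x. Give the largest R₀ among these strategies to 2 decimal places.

Strategy A: R₀ = 0.85×0.0 + 0.65×0.7 + 0.51×0.5 + 0.38×0.9 + 0.27×1.2 = 1.3760
Strategy B: R₀ = 0.82×0.0 + 0.59×0.9 + 0.49×0.5 + 0.42×1.3 + 0.38×0.5 = 1.5120
Highest R₀: strategy B with 1.5120.

1.51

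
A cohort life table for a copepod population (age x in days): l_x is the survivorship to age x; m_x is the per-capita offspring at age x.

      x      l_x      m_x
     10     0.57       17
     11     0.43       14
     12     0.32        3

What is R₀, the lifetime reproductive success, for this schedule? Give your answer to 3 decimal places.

R₀ = Σ l_x m_x:
  age 10: 0.57 × 17 = 9.6900
  age 11: 0.43 × 14 = 6.0200
  age 12: 0.32 × 3 = 0.9600
R₀ = 9.6900 + 6.0200 + 0.9600 = 16.6700

16.670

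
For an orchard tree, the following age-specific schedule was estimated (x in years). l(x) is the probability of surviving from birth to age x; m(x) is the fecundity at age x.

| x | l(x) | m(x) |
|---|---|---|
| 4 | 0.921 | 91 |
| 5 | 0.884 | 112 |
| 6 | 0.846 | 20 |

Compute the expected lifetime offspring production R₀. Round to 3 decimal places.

199.739

R₀ = Σ l(x) m(x):
  age 4: 0.921 × 91 = 83.8110
  age 5: 0.884 × 112 = 99.0080
  age 6: 0.846 × 20 = 16.9200
R₀ = 83.8110 + 99.0080 + 16.9200 = 199.7390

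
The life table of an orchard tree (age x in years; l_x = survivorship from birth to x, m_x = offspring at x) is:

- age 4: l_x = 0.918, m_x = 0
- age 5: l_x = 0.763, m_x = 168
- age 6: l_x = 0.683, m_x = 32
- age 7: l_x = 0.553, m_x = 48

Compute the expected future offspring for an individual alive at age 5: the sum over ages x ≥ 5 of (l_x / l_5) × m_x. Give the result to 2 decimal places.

231.43

l_5 = 0.763. Conditional survival from age 5 to x is l_x / l_5.
  x=5: (0.763/0.763) × 168 = 168.0000
  x=6: (0.683/0.763) × 32 = 28.6448
  x=7: (0.553/0.763) × 48 = 34.7890
Sum = 168.0000 + 28.6448 + 34.7890 = 231.4338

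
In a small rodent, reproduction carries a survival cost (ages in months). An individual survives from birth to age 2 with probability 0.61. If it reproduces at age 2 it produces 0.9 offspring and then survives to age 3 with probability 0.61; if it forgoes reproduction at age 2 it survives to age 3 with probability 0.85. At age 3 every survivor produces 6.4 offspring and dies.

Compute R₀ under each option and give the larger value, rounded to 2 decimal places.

3.32

breed at age 2: R₀ = 0.61 × (0.9 + 0.61 × 6.4) = 0.61 × 4.8040 = 2.9304
delay to age 3: R₀ = 0.61 × (0.85 × 6.4) = 0.61 × 5.4400 = 3.3184
Higher: delay to age 3 (3.3184).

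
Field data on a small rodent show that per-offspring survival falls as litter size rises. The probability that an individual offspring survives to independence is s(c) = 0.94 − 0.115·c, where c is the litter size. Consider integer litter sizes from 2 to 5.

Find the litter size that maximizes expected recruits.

4

Expected recruits = c × s(c):
  c=2: 2 × 0.710 = 1.420
  c=3: 3 × 0.595 = 1.785
  c=4: 4 × 0.480 = 1.920
  c=5: 5 × 0.365 = 1.825
Maximum at c = 4 (1.920 recruits).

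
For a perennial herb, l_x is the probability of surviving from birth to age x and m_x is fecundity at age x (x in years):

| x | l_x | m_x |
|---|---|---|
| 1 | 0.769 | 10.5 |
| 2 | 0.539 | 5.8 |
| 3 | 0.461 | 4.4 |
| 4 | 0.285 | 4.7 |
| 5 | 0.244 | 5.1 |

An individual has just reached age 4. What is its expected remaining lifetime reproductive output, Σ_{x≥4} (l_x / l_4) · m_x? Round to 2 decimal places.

l_4 = 0.285. Conditional survival from age 4 to x is l_x / l_4.
  x=4: (0.285/0.285) × 4.7 = 4.7000
  x=5: (0.244/0.285) × 5.1 = 4.3663
Sum = 4.7000 + 4.3663 = 9.0663

9.07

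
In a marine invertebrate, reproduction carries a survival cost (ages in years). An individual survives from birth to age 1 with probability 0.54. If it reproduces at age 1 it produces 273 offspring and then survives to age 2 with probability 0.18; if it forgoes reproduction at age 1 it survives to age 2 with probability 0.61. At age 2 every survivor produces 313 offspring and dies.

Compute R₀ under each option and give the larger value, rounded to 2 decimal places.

breed at age 1: R₀ = 0.54 × (273 + 0.18 × 313) = 0.54 × 329.3400 = 177.8436
delay to age 2: R₀ = 0.54 × (0.61 × 313) = 0.54 × 190.9300 = 103.1022
Higher: breed at age 1 (177.8436).

177.84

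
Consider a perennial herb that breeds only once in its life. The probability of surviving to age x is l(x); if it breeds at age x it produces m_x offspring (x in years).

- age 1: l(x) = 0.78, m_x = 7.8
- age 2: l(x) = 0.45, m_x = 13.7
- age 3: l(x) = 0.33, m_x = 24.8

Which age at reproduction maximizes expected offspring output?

Expected offspring if breeding at age x = l(x) × m_x:
  age 1: 0.78 × 7.8 = 6.084
  age 2: 0.45 × 13.7 = 6.165
  age 3: 0.33 × 24.8 = 8.184
Maximum at age 3 (8.184).

3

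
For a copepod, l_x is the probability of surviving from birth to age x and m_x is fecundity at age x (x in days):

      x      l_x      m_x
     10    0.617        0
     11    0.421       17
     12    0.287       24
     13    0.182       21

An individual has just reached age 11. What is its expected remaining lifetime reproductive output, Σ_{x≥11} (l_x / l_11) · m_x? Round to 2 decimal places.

42.44

l_11 = 0.421. Conditional survival from age 11 to x is l_x / l_11.
  x=11: (0.421/0.421) × 17 = 17.0000
  x=12: (0.287/0.421) × 24 = 16.3610
  x=13: (0.182/0.421) × 21 = 9.0784
Sum = 17.0000 + 16.3610 + 9.0784 = 42.4394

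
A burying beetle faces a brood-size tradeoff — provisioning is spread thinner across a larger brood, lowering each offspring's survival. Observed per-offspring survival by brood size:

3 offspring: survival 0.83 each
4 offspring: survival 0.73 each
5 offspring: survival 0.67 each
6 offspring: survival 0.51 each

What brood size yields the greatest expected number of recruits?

5

Expected recruits = c × s(c):
  c=3: 3 × 0.83 = 2.490
  c=4: 4 × 0.73 = 2.920
  c=5: 5 × 0.67 = 3.350
  c=6: 6 × 0.51 = 3.060
Maximum at c = 5 (3.350 recruits).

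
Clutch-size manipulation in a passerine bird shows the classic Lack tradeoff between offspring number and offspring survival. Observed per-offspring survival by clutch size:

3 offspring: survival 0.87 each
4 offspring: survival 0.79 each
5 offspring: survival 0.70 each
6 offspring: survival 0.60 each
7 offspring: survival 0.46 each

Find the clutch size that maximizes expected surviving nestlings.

6

Expected surviving nestlings = c × s(c):
  c=3: 3 × 0.87 = 2.610
  c=4: 4 × 0.79 = 3.160
  c=5: 5 × 0.70 = 3.500
  c=6: 6 × 0.60 = 3.600
  c=7: 7 × 0.46 = 3.220
Maximum at c = 6 (3.600 surviving nestlings).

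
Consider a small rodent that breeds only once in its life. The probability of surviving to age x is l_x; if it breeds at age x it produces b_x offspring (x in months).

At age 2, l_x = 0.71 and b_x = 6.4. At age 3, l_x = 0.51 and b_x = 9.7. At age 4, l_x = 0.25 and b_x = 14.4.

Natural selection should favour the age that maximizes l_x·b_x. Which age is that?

3

Expected offspring if breeding at age x = l_x × b_x:
  age 2: 0.71 × 6.4 = 4.544
  age 3: 0.51 × 9.7 = 4.947
  age 4: 0.25 × 14.4 = 3.600
Maximum at age 3 (4.947).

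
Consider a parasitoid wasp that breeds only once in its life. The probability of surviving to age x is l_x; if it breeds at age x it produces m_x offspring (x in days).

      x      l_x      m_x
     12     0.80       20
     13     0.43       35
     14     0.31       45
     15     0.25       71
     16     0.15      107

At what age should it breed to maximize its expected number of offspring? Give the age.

15

Expected offspring if breeding at age x = l_x × m_x:
  age 12: 0.80 × 20 = 16.000
  age 13: 0.43 × 35 = 15.050
  age 14: 0.31 × 45 = 13.950
  age 15: 0.25 × 71 = 17.750
  age 16: 0.15 × 107 = 16.050
Maximum at age 15 (17.750).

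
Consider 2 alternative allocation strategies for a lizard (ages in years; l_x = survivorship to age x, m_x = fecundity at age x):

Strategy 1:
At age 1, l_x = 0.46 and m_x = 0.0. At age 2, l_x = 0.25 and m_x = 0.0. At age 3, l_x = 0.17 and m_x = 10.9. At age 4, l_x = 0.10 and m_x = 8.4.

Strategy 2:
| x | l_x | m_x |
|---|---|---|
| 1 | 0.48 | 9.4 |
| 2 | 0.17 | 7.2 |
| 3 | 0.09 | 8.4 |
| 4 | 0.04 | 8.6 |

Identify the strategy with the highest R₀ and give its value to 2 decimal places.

6.84

Strategy 1: R₀ = 0.46×0.0 + 0.25×0.0 + 0.17×10.9 + 0.10×8.4 = 2.6930
Strategy 2: R₀ = 0.48×9.4 + 0.17×7.2 + 0.09×8.4 + 0.04×8.6 = 6.8360
Highest R₀: strategy 2 with 6.8360.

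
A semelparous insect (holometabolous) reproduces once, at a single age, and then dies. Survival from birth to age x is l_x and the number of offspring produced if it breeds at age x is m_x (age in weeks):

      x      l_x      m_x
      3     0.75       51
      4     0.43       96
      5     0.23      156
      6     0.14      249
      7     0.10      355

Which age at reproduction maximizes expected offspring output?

Expected offspring if breeding at age x = l_x × m_x:
  age 3: 0.75 × 51 = 38.250
  age 4: 0.43 × 96 = 41.280
  age 5: 0.23 × 156 = 35.880
  age 6: 0.14 × 249 = 34.860
  age 7: 0.10 × 355 = 35.500
Maximum at age 4 (41.280).

4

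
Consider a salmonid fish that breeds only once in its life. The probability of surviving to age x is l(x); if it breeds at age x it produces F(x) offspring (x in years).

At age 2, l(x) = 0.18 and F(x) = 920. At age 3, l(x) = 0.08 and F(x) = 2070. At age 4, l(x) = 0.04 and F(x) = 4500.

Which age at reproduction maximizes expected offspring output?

Expected offspring if breeding at age x = l(x) × F(x):
  age 2: 0.18 × 920 = 165.600
  age 3: 0.08 × 2070 = 165.600
  age 4: 0.04 × 4500 = 180.000
Maximum at age 4 (180.000).

4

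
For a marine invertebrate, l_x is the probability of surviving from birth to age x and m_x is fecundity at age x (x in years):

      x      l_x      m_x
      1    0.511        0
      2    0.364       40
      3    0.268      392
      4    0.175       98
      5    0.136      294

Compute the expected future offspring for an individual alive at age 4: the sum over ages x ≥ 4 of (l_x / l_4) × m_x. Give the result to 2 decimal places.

326.48

l_4 = 0.175. Conditional survival from age 4 to x is l_x / l_4.
  x=4: (0.175/0.175) × 98 = 98.0000
  x=5: (0.136/0.175) × 294 = 228.4800
Sum = 98.0000 + 228.4800 = 326.4800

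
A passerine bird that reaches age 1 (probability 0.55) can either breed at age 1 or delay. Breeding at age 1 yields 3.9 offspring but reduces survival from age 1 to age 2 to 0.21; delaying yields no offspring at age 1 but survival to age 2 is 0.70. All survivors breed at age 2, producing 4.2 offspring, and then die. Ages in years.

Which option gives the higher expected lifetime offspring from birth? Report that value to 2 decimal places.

breed at age 1: R₀ = 0.55 × (3.9 + 0.21 × 4.2) = 0.55 × 4.7820 = 2.6301
delay to age 2: R₀ = 0.55 × (0.70 × 4.2) = 0.55 × 2.9400 = 1.6170
Higher: breed at age 1 (2.6301).

2.63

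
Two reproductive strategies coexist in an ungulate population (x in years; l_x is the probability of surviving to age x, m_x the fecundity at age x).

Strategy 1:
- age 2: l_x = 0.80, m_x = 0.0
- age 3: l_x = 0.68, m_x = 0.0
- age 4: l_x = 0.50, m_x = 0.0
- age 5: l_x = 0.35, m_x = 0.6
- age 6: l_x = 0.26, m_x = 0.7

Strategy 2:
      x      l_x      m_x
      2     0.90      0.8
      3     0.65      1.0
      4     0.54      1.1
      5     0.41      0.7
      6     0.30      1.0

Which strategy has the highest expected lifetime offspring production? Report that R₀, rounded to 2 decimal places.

2.55

Strategy 1: R₀ = 0.80×0.0 + 0.68×0.0 + 0.50×0.0 + 0.35×0.6 + 0.26×0.7 = 0.3920
Strategy 2: R₀ = 0.90×0.8 + 0.65×1.0 + 0.54×1.1 + 0.41×0.7 + 0.30×1.0 = 2.5510
Highest R₀: strategy 2 with 2.5510.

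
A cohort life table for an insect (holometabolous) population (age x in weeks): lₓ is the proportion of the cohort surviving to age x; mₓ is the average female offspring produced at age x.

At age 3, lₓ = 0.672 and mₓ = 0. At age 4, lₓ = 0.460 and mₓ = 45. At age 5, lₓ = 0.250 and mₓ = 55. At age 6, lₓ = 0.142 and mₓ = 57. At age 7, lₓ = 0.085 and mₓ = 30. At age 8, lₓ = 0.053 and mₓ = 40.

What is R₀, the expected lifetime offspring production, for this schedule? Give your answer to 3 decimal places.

47.214

R₀ = Σ lₓ mₓ:
  age 3: 0.672 × 0 = 0.0000
  age 4: 0.460 × 45 = 20.7000
  age 5: 0.250 × 55 = 13.7500
  age 6: 0.142 × 57 = 8.0940
  age 7: 0.085 × 30 = 2.5500
  age 8: 0.053 × 40 = 2.1200
R₀ = 0.0000 + 20.7000 + 13.7500 + 8.0940 + 2.5500 + 2.1200 = 47.2140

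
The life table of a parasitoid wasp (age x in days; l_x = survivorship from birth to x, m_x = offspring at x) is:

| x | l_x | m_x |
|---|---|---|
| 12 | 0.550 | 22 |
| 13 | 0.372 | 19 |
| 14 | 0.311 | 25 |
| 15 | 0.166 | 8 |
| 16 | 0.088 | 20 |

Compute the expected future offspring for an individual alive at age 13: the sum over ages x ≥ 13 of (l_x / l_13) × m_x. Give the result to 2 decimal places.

48.20

l_13 = 0.372. Conditional survival from age 13 to x is l_x / l_13.
  x=13: (0.372/0.372) × 19 = 19.0000
  x=14: (0.311/0.372) × 25 = 20.9005
  x=15: (0.166/0.372) × 8 = 3.5699
  x=16: (0.088/0.372) × 20 = 4.7312
Sum = 19.0000 + 20.9005 + 3.5699 + 4.7312 = 48.2016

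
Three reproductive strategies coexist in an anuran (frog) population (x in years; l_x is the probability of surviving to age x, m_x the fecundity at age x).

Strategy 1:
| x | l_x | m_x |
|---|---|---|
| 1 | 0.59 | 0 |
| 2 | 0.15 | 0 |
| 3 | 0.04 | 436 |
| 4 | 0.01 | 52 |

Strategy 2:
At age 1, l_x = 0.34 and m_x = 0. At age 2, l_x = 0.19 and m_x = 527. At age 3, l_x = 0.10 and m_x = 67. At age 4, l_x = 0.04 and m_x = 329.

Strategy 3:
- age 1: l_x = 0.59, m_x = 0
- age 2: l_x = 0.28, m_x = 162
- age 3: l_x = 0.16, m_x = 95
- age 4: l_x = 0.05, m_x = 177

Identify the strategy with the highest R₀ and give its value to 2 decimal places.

Strategy 1: R₀ = 0.59×0 + 0.15×0 + 0.04×436 + 0.01×52 = 17.9600
Strategy 2: R₀ = 0.34×0 + 0.19×527 + 0.10×67 + 0.04×329 = 119.9900
Strategy 3: R₀ = 0.59×0 + 0.28×162 + 0.16×95 + 0.05×177 = 69.4100
Highest R₀: strategy 2 with 119.9900.

119.99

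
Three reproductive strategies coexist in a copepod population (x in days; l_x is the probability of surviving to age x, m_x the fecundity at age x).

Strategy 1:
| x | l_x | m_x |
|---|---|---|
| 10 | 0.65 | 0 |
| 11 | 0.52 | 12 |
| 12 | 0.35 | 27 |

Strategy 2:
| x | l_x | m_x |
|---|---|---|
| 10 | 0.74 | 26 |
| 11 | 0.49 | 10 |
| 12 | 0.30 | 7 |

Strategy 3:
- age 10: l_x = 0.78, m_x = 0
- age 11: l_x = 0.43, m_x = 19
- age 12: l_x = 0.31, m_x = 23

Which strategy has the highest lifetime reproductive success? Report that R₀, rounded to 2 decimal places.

Strategy 1: R₀ = 0.65×0 + 0.52×12 + 0.35×27 = 15.6900
Strategy 2: R₀ = 0.74×26 + 0.49×10 + 0.30×7 = 26.2400
Strategy 3: R₀ = 0.78×0 + 0.43×19 + 0.31×23 = 15.3000
Highest R₀: strategy 2 with 26.2400.

26.24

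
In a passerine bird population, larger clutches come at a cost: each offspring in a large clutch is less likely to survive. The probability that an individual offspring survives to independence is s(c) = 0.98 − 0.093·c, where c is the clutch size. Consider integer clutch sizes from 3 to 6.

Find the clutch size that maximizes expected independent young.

Expected independent young = c × s(c):
  c=3: 3 × 0.701 = 2.103
  c=4: 4 × 0.608 = 2.432
  c=5: 5 × 0.515 = 2.575
  c=6: 6 × 0.422 = 2.532
Maximum at c = 5 (2.575 independent young).

5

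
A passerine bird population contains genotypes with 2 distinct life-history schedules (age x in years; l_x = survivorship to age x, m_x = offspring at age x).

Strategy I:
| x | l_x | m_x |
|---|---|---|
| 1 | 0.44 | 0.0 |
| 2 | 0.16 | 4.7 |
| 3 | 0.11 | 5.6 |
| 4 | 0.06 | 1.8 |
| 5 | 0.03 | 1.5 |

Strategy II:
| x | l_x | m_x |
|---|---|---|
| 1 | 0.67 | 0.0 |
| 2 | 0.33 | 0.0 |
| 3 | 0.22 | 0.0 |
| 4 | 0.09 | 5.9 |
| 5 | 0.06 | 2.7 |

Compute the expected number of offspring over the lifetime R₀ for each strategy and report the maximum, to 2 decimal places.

Strategy I: R₀ = 0.44×0.0 + 0.16×4.7 + 0.11×5.6 + 0.06×1.8 + 0.03×1.5 = 1.5210
Strategy II: R₀ = 0.67×0.0 + 0.33×0.0 + 0.22×0.0 + 0.09×5.9 + 0.06×2.7 = 0.6930
Highest R₀: strategy I with 1.5210.

1.52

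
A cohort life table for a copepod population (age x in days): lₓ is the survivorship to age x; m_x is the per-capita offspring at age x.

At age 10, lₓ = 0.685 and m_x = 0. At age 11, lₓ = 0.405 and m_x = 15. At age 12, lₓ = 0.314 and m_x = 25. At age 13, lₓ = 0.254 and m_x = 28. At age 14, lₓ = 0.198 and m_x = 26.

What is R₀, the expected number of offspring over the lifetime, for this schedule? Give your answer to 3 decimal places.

R₀ = Σ lₓ m_x:
  age 10: 0.685 × 0 = 0.0000
  age 11: 0.405 × 15 = 6.0750
  age 12: 0.314 × 25 = 7.8500
  age 13: 0.254 × 28 = 7.1120
  age 14: 0.198 × 26 = 5.1480
R₀ = 0.0000 + 6.0750 + 7.8500 + 7.1120 + 5.1480 = 26.1850

26.185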